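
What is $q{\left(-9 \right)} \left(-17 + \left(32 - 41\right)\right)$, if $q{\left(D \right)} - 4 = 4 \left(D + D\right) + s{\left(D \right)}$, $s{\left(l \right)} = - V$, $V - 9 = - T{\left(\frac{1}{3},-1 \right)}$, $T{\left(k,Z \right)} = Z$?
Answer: $2028$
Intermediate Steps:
$V = 10$ ($V = 9 - -1 = 9 + 1 = 10$)
$s{\left(l \right)} = -10$ ($s{\left(l \right)} = \left(-1\right) 10 = -10$)
$q{\left(D \right)} = -6 + 8 D$ ($q{\left(D \right)} = 4 + \left(4 \left(D + D\right) - 10\right) = 4 + \left(4 \cdot 2 D - 10\right) = 4 + \left(8 D - 10\right) = 4 + \left(-10 + 8 D\right) = -6 + 8 D$)
$q{\left(-9 \right)} \left(-17 + \left(32 - 41\right)\right) = \left(-6 + 8 \left(-9\right)\right) \left(-17 + \left(32 - 41\right)\right) = \left(-6 - 72\right) \left(-17 + \left(32 - 41\right)\right) = - 78 \left(-17 - 9\right) = \left(-78\right) \left(-26\right) = 2028$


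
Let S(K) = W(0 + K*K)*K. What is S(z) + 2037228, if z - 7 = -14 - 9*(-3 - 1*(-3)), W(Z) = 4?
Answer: 2037200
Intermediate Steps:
z = -7 (z = 7 + (-14 - 9*(-3 - 1*(-3))) = 7 + (-14 - 9*(-3 + 3)) = 7 + (-14 - 9*0) = 7 + (-14 + 0) = 7 - 14 = -7)
S(K) = 4*K
S(z) + 2037228 = 4*(-7) + 2037228 = -28 + 2037228 = 2037200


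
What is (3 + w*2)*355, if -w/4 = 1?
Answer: -1775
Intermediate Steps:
w = -4 (w = -4*1 = -4)
(3 + w*2)*355 = (3 - 4*2)*355 = (3 - 8)*355 = -5*355 = -1775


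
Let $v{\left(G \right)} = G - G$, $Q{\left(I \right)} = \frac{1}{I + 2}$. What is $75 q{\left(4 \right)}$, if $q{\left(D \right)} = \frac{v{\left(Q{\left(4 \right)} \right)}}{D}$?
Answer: $0$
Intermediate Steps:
$Q{\left(I \right)} = \frac{1}{2 + I}$
$v{\left(G \right)} = 0$
$q{\left(D \right)} = 0$ ($q{\left(D \right)} = \frac{0}{D} = 0$)
$75 q{\left(4 \right)} = 75 \cdot 0 = 0$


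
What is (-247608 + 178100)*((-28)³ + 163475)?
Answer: -9836980684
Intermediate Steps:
(-247608 + 178100)*((-28)³ + 163475) = -69508*(-21952 + 163475) = -69508*141523 = -9836980684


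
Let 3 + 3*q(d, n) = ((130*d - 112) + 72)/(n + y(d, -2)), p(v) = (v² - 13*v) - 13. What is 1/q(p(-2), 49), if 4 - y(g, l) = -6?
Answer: 177/1993 ≈ 0.088811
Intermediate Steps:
y(g, l) = 10 (y(g, l) = 4 - 1*(-6) = 4 + 6 = 10)
p(v) = -13 + v² - 13*v
q(d, n) = -1 + (-40 + 130*d)/(3*(10 + n)) (q(d, n) = -1 + (((130*d - 112) + 72)/(n + 10))/3 = -1 + (((-112 + 130*d) + 72)/(10 + n))/3 = -1 + ((-40 + 130*d)/(10 + n))/3 = -1 + (-40 + 130*d)/(3*(10 + n)))
1/q(p(-2), 49) = 1/((-70 - 3*49 + 130*(-13 + (-2)² - 13*(-2)))/(3*(10 + 49))) = 1/((⅓)*(-70 - 147 + 130*(-13 + 4 + 26))/59) = 1/((⅓)*(1/59)*(-70 - 147 + 130*17)) = 1/((⅓)*(1/59)*(-70 - 147 + 2210)) = 1/((⅓)*(1/59)*1993) = 1/(1993/177) = 177/1993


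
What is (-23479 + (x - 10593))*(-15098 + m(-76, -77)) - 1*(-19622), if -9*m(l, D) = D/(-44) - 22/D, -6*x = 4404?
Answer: 7357398759/14 ≈ 5.2553e+8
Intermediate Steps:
x = -734 (x = -1/6*4404 = -734)
m(l, D) = D/396 + 22/(9*D) (m(l, D) = -(D/(-44) - 22/D)/9 = -(D*(-1/44) - 22/D)/9 = -(-D/44 - 22/D)/9 = -(-22/D - D/44)/9 = D/396 + 22/(9*D))
(-23479 + (x - 10593))*(-15098 + m(-76, -77)) - 1*(-19622) = (-23479 + (-734 - 10593))*(-15098 + (1/396)*(968 + (-77)**2)/(-77)) - 1*(-19622) = (-23479 - 11327)*(-15098 + (1/396)*(-1/77)*(968 + 5929)) + 19622 = -34806*(-15098 + (1/396)*(-1/77)*6897) + 19622 = -34806*(-15098 - 19/84) + 19622 = -34806*(-1268251/84) + 19622 = 7357124051/14 + 19622 = 7357398759/14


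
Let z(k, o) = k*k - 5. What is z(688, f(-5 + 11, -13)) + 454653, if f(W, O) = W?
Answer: 927992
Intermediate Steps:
z(k, o) = -5 + k² (z(k, o) = k² - 5 = -5 + k²)
z(688, f(-5 + 11, -13)) + 454653 = (-5 + 688²) + 454653 = (-5 + 473344) + 454653 = 473339 + 454653 = 927992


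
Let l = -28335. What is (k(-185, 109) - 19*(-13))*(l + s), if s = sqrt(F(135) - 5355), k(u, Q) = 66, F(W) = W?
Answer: -8868855 + 1878*I*sqrt(145) ≈ -8.8688e+6 + 22614.0*I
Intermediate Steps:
s = 6*I*sqrt(145) (s = sqrt(135 - 5355) = sqrt(-5220) = 6*I*sqrt(145) ≈ 72.25*I)
(k(-185, 109) - 19*(-13))*(l + s) = (66 - 19*(-13))*(-28335 + 6*I*sqrt(145)) = (66 + 247)*(-28335 + 6*I*sqrt(145)) = 313*(-28335 + 6*I*sqrt(145)) = -8868855 + 1878*I*sqrt(145)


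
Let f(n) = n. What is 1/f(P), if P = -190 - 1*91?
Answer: -1/281 ≈ -0.0035587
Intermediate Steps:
P = -281 (P = -190 - 91 = -281)
1/f(P) = 1/(-281) = -1/281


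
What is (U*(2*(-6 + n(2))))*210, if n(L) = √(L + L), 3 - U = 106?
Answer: 173040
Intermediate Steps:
U = -103 (U = 3 - 1*106 = 3 - 106 = -103)
n(L) = √2*√L (n(L) = √(2*L) = √2*√L)
(U*(2*(-6 + n(2))))*210 = -206*(-6 + √2*√2)*210 = -206*(-6 + 2)*210 = -206*(-4)*210 = -103*(-8)*210 = 824*210 = 173040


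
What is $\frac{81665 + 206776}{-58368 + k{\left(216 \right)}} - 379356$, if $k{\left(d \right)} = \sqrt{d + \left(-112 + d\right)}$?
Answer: $- \frac{20193994080708}{53231611} - \frac{288441 \sqrt{5}}{425852888} \approx -3.7936 \cdot 10^{5}$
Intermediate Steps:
$k{\left(d \right)} = \sqrt{-112 + 2 d}$
$\frac{81665 + 206776}{-58368 + k{\left(216 \right)}} - 379356 = \frac{81665 + 206776}{-58368 + \sqrt{-112 + 2 \cdot 216}} - 379356 = \frac{288441}{-58368 + \sqrt{-112 + 432}} - 379356 = \frac{288441}{-58368 + \sqrt{320}} - 379356 = \frac{288441}{-58368 + 8 \sqrt{5}} - 379356 = -379356 + \frac{288441}{-58368 + 8 \sqrt{5}}$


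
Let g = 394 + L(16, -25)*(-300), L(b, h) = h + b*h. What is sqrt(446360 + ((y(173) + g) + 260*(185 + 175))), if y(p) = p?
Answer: sqrt(668027) ≈ 817.33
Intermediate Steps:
g = 127894 (g = 394 - 25*(1 + 16)*(-300) = 394 - 25*17*(-300) = 394 - 425*(-300) = 394 + 127500 = 127894)
sqrt(446360 + ((y(173) + g) + 260*(185 + 175))) = sqrt(446360 + ((173 + 127894) + 260*(185 + 175))) = sqrt(446360 + (128067 + 260*360)) = sqrt(446360 + (128067 + 93600)) = sqrt(446360 + 221667) = sqrt(668027)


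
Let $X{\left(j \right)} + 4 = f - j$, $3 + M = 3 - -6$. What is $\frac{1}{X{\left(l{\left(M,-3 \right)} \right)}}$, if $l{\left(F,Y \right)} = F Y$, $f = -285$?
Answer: $- \frac{1}{271} \approx -0.00369$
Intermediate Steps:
$M = 6$ ($M = -3 + \left(3 - -6\right) = -3 + \left(3 + 6\right) = -3 + 9 = 6$)
$X{\left(j \right)} = -289 - j$ ($X{\left(j \right)} = -4 - \left(285 + j\right) = -289 - j$)
$\frac{1}{X{\left(l{\left(M,-3 \right)} \right)}} = \frac{1}{-289 - 6 \left(-3\right)} = \frac{1}{-289 - -18} = \frac{1}{-289 + 18} = \frac{1}{-271} = - \frac{1}{271}$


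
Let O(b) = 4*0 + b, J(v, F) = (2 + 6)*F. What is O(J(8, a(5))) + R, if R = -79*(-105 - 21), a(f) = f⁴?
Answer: 14954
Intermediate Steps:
J(v, F) = 8*F
O(b) = b (O(b) = 0 + b = b)
R = 9954 (R = -79*(-126) = 9954)
O(J(8, a(5))) + R = 8*5⁴ + 9954 = 8*625 + 9954 = 5000 + 9954 = 14954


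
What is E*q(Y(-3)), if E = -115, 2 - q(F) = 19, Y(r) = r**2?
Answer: 1955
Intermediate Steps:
q(F) = -17 (q(F) = 2 - 1*19 = 2 - 19 = -17)
E*q(Y(-3)) = -115*(-17) = 1955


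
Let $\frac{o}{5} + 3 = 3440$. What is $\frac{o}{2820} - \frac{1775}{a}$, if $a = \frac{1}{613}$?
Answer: $- \frac{613670863}{564} \approx -1.0881 \cdot 10^{6}$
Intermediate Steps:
$o = 17185$ ($o = -15 + 5 \cdot 3440 = -15 + 17200 = 17185$)
$a = \frac{1}{613} \approx 0.0016313$
$\frac{o}{2820} - \frac{1775}{a} = \frac{17185}{2820} - 1775 \frac{1}{\frac{1}{613}} = 17185 \cdot \frac{1}{2820} - 1088075 = \frac{3437}{564} - 1088075 = - \frac{613670863}{564}$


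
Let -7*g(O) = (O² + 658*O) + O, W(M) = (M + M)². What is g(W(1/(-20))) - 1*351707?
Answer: -24619555901/70000 ≈ -3.5171e+5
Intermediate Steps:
W(M) = 4*M² (W(M) = (2*M)² = 4*M²)
g(O) = -659*O/7 - O²/7 (g(O) = -((O² + 658*O) + O)/7 = -(O² + 659*O)/7 = -659*O/7 - O²/7)
g(W(1/(-20))) - 1*351707 = -4*(1/(-20))²*(659 + 4*(1/(-20))²)/7 - 1*351707 = -4*(-1/20)²*(659 + 4*(-1/20)²)/7 - 351707 = -4*(1/400)*(659 + 4*(1/400))/7 - 351707 = -⅐*1/100*(659 + 1/100) - 351707 = -⅐*1/100*65901/100 - 351707 = -65901/70000 - 351707 = -24619555901/70000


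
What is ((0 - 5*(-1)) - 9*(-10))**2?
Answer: 9025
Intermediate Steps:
((0 - 5*(-1)) - 9*(-10))**2 = ((0 + 5) + 90)**2 = (5 + 90)**2 = 95**2 = 9025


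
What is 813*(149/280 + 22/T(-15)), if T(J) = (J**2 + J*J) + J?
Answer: 769369/1624 ≈ 473.75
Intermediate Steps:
T(J) = J + 2*J**2 (T(J) = (J**2 + J**2) + J = 2*J**2 + J = J + 2*J**2)
813*(149/280 + 22/T(-15)) = 813*(149/280 + 22/((-15*(1 + 2*(-15))))) = 813*(149*(1/280) + 22/((-15*(1 - 30)))) = 813*(149/280 + 22/((-15*(-29)))) = 813*(149/280 + 22/435) = 813*(2839/4872) = 769369/1624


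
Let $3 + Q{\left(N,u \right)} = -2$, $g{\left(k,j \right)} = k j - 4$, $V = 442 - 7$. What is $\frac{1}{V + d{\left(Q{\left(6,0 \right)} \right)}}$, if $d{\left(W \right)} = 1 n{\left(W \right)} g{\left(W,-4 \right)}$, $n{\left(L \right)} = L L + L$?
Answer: $\frac{1}{755} \approx 0.0013245$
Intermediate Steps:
$V = 435$
$g{\left(k,j \right)} = -4 + j k$ ($g{\left(k,j \right)} = j k - 4 = -4 + j k$)
$Q{\left(N,u \right)} = -5$ ($Q{\left(N,u \right)} = -3 - 2 = -5$)
$n{\left(L \right)} = L + L^{2}$ ($n{\left(L \right)} = L^{2} + L = L + L^{2}$)
$d{\left(W \right)} = W \left(1 + W\right) \left(-4 - 4 W\right)$ ($d{\left(W \right)} = 1 W \left(1 + W\right) \left(-4 - 4 W\right) = W \left(1 + W\right) \left(-4 - 4 W\right)$)
$\frac{1}{V + d{\left(Q{\left(6,0 \right)} \right)}} = \frac{1}{435 - - 20 \left(1 - 5\right)^{2}} = \frac{1}{435 - - 20 \left(-4\right)^{2}} = \frac{1}{435 - \left(-20\right) 16} = \frac{1}{435 + 320} = \frac{1}{755}$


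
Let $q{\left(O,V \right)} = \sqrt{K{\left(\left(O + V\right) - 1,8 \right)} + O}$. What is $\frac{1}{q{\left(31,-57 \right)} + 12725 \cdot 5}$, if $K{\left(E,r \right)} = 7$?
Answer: $\frac{63625}{4048140587} - \frac{\sqrt{38}}{4048140587} \approx 1.5716 \cdot 10^{-5}$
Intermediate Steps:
$q{\left(O,V \right)} = \sqrt{7 + O}$
$\frac{1}{q{\left(31,-57 \right)} + 12725 \cdot 5} = \frac{1}{\sqrt{7 + 31} + 12725 \cdot 5} = \frac{1}{\sqrt{38} + 63625} = \frac{1}{63625 + \sqrt{38}}$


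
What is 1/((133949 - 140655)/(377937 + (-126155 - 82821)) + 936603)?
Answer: 168961/158249372777 ≈ 1.0677e-6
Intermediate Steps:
1/((133949 - 140655)/(377937 + (-126155 - 82821)) + 936603) = 1/(-6706/(377937 - 208976) + 936603) = 1/(-6706/168961 + 936603) = 1/(158249372777/168961) = 168961/158249372777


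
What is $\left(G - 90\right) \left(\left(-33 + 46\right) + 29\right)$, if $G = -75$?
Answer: $-6930$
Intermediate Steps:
$\left(G - 90\right) \left(\left(-33 + 46\right) + 29\right) = \left(-75 - 90\right) \left(\left(-33 + 46\right) + 29\right) = - 165 \left(13 + 29\right) = \left(-165\right) 42 = -6930$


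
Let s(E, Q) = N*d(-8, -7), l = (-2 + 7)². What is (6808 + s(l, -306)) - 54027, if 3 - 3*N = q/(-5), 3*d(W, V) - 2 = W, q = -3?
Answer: -236103/5 ≈ -47221.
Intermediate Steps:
d(W, V) = ⅔ + W/3
l = 25 (l = 5² = 25)
N = ⅘ (N = 1 - (-1)/(-5) = 1 - (-1)*(-1)/5 = 1 - ⅓*⅗ = 1 - ⅕ = ⅘ ≈ 0.80000)
s(E, Q) = -8/5 (s(E, Q) = 4*(⅔ + (⅓)*(-8))/5 = 4*(⅔ - 8/3)/5 = (⅘)*(-2) = -8/5)
(6808 + s(l, -306)) - 54027 = (6808 - 8/5) - 54027 = 34032/5 - 54027 = -236103/5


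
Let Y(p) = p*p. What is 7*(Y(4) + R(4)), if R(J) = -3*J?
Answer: 28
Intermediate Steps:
Y(p) = p²
7*(Y(4) + R(4)) = 7*(4² - 3*4) = 7*(16 - 12) = 7*4 = 28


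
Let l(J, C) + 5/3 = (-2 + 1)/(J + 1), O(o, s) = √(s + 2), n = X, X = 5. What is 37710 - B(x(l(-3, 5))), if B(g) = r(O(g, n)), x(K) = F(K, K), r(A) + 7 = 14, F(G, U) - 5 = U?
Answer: 37703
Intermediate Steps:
F(G, U) = 5 + U
n = 5
O(o, s) = √(2 + s)
l(J, C) = -5/3 - 1/(1 + J) (l(J, C) = -5/3 + (-2 + 1)/(J + 1) = -5/3 - 1/(1 + J))
r(A) = 7 (r(A) = -7 + 14 = 7)
x(K) = 5 + K
B(g) = 7
37710 - B(x(l(-3, 5))) = 37710 - 1*7 = 37710 - 7 = 37703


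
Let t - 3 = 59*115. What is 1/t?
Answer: 1/6788 ≈ 0.00014732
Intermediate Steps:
t = 6788 (t = 3 + 59*115 = 3 + 6785 = 6788)
1/t = 1/6788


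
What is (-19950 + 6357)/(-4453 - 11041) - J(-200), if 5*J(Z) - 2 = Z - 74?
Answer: 4282333/77470 ≈ 55.277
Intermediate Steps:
J(Z) = -72/5 + Z/5 (J(Z) = ⅖ + (Z - 74)/5 = ⅖ + (-74 + Z)/5 = ⅖ + (-74/5 + Z/5) = -72/5 + Z/5)
(-19950 + 6357)/(-4453 - 11041) - J(-200) = (-19950 + 6357)/(-4453 - 11041) - (-72/5 + (⅕)*(-200)) = -13593/(-15494) - (-72/5 - 40) = -13593*(-1/15494) - 1*(-272/5) = 13593/15494 + 272/5 = 4282333/77470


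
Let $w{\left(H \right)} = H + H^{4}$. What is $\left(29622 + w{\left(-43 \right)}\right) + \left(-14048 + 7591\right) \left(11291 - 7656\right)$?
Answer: $-20022815$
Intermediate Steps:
$\left(29622 + w{\left(-43 \right)}\right) + \left(-14048 + 7591\right) \left(11291 - 7656\right) = \left(29622 - \left(43 - \left(-43\right)^{4}\right)\right) + \left(-14048 + 7591\right) \left(11291 - 7656\right) = \left(29622 + \left(-43 + 3418801\right)\right) - 23471195 = \left(29622 + 3418758\right) - 23471195 = 3448380 - 23471195 = -20022815$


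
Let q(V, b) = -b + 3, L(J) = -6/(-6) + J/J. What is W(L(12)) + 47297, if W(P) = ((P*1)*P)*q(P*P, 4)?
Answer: 47293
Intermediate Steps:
L(J) = 2 (L(J) = -6*(-⅙) + 1 = 1 + 1 = 2)
q(V, b) = 3 - b
W(P) = -P² (W(P) = ((P*1)*P)*(3 - 1*4) = (P*P)*(3 - 4) = P²*(-1) = -P²)
W(L(12)) + 47297 = -1*2² + 47297 = -1*4 + 47297 = -4 + 47297 = 47293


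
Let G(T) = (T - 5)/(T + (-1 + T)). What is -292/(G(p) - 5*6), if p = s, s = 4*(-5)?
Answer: 11972/1205 ≈ 9.9353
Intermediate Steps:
s = -20
p = -20
G(T) = (-5 + T)/(-1 + 2*T)
-292/(G(p) - 5*6) = -292/((-5 - 20)/(-1 + 2*(-20)) - 5*6) = -292/(-25/(-1 - 40) - 30) = -292/(-25/(-41) - 30) = -292/(-1/41*(-25) - 30) = -292/(25/41 - 30) = -292/(-1205/41) = -41/1205*(-292) = 11972/1205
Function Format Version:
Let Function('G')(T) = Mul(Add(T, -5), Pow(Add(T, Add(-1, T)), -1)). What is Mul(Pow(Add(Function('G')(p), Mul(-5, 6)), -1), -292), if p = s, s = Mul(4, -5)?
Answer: Rational(11972, 1205) ≈ 9.9353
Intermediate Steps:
s = -20
p = -20
Function('G')(T) = Mul(Pow(Add(-1, Mul(2, T)), -1), Add(-5, T)) (Function('G')(T) = Mul(Add(-5, T), Pow(Add(-1, Mul(2, T)), -1)) = Mul(Pow(Add(-1, Mul(2, T)), -1), Add(-5, T)))
Mul(Pow(Add(Function('G')(p), Mul(-5, 6)), -1), -292) = Mul(Pow(Add(Mul(Pow(Add(-1, Mul(2, -20)), -1), Add(-5, -20)), Mul(-5, 6)), -1), -292) = Mul(Pow(Add(Mul(Pow(Add(-1, -40), -1), -25), -30), -1), -292) = Mul(Pow(Add(Mul(Pow(-41, -1), -25), -30), -1), -292) = Mul(Pow(Add(Mul(Rational(-1, 41), -25), -30), -1), -292) = Mul(Pow(Add(Rational(25, 41), -30), -1), -292) = Mul(Pow(Rational(-1205, 41), -1), -292) = Mul(Rational(-41, 1205), -292) = Rational(11972, 1205)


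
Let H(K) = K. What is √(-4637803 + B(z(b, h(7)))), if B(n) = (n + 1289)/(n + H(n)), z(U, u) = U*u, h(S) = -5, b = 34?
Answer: I*√134032601815/170 ≈ 2153.6*I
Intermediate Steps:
B(n) = (1289 + n)/(2*n) (B(n) = (n + 1289)/(n + n) = (1289 + n)/((2*n)) = (1/(2*n))*(1289 + n) = (1289 + n)/(2*n))
√(-4637803 + B(z(b, h(7)))) = √(-4637803 + (1289 + 34*(-5))/(2*((34*(-5))))) = √(-4637803 + (½)*(1289 - 170)/(-170)) = √(-4637803 + (½)*(-1/170)*1119) = √(-4637803 - 1119/340) = √(-1576854139/340) = I*√134032601815/170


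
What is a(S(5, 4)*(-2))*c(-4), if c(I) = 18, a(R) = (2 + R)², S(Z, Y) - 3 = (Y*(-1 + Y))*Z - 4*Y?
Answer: 152352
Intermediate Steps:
S(Z, Y) = 3 - 4*Y + Y*Z*(-1 + Y) (S(Z, Y) = 3 + ((Y*(-1 + Y))*Z - 4*Y) = 3 + (Y*Z*(-1 + Y) - 4*Y) = 3 + (-4*Y + Y*Z*(-1 + Y)) = 3 - 4*Y + Y*Z*(-1 + Y))
a(S(5, 4)*(-2))*c(-4) = (2 + (3 - 4*4 + 5*4² - 1*4*5)*(-2))²*18 = (2 + (3 - 16 + 5*16 - 20)*(-2))²*18 = (2 + (3 - 16 + 80 - 20)*(-2))²*18 = (2 + 47*(-2))²*18 = (2 - 94)²*18 = (-92)²*18 = 8464*18 = 152352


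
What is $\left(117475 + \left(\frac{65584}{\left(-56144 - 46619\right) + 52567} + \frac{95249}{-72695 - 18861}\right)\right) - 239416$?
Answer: $- \frac{2980960233223}{24445452} \approx -1.2194 \cdot 10^{5}$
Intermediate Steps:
$\left(117475 + \left(\frac{65584}{\left(-56144 - 46619\right) + 52567} + \frac{95249}{-72695 - 18861}\right)\right) - 239416 = \left(117475 + \left(\frac{65584}{-102763 + 52567} + \frac{95249}{-72695 - 18861}\right)\right) - 239416 = \left(117475 + \left(\frac{65584}{-50196} + \frac{95249}{-91556}\right)\right) - 239416 = \left(117475 + \left(65584 \left(- \frac{1}{50196}\right) + 95249 \left(- \frac{1}{91556}\right)\right)\right) - 239416 = \left(117475 - \frac{57370891}{24445452}\right) - 239416 = \frac{2871672102809}{24445452} - 239416 = - \frac{2980960233223}{24445452}$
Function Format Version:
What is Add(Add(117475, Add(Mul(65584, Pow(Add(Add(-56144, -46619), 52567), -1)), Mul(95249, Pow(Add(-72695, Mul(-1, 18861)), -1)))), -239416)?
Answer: Rational(-2980960233223, 24445452) ≈ -1.2194e+5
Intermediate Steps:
Add(Add(117475, Add(Mul(65584, Pow(Add(Add(-56144, -46619), 52567), -1)), Mul(95249, Pow(Add(-72695, Mul(-1, 18861)), -1)))), -239416) = Add(Add(117475, Add(Mul(65584, Pow(Add(-102763, 52567), -1)), Mul(95249, Pow(Add(-72695, -18861), -1)))), -239416) = Add(Add(117475, Add(Mul(65584, Pow(-50196, -1)), Mul(95249, Pow(-91556, -1)))), -239416) = Add(Add(117475, Add(Mul(65584, Rational(-1, 50196)), Mul(95249, Rational(-1, 91556)))), -239416) = Add(Add(117475, Add(Rational(-16396, 12549), Rational(-95249, 91556))), -239416) = Add(Add(117475, Rational(-57370891, 24445452)), -239416) = Add(Rational(2871672102809, 24445452), -239416) = Rational(-2980960233223, 24445452)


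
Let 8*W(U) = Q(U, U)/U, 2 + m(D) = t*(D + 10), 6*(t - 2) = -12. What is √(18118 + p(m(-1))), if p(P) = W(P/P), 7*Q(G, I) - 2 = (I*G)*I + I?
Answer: √3551142/14 ≈ 134.60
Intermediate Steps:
t = 0 (t = 2 + (⅙)*(-12) = 2 - 2 = 0)
m(D) = -2 (m(D) = -2 + 0*(D + 10) = -2 + 0*(10 + D) = -2 + 0 = -2)
Q(G, I) = 2/7 + I/7 + G*I²/7 (Q(G, I) = 2/7 + ((I*G)*I + I)/7 = 2/7 + ((G*I)*I + I)/7 = 2/7 + (G*I² + I)/7 = 2/7 + (I + G*I²)/7 = 2/7 + (I/7 + G*I²/7) = 2/7 + I/7 + G*I²/7)
W(U) = (2/7 + U/7 + U³/7)/(8*U) (W(U) = ((2/7 + U/7 + U*U²/7)/U)/8 = ((2/7 + U/7 + U³/7)/U)/8 = (2/7 + U/7 + U³/7)/(8*U))
p(P) = 1/14 (p(P) = (2 + P/P + (P/P)³)/(56*((P/P))) = (1/56)*(2 + 1 + 1³)/1 = (1/56)*1*(2 + 1 + 1) = (1/56)*1*4 = 1/14)
√(18118 + p(m(-1))) = √(18118 + 1/14) = √(253653/14) = √3551142/14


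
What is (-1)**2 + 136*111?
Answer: 15097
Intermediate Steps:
(-1)**2 + 136*111 = 1 + 15096 = 15097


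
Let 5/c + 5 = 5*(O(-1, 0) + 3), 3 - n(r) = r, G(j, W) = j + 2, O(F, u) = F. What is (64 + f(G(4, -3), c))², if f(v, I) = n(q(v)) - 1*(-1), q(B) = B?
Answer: 3844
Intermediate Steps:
G(j, W) = 2 + j
n(r) = 3 - r
c = 1 (c = 5/(-5 + 5*(-1 + 3)) = 5/(-5 + 5*2) = 5/(-5 + 10) = 5/5 = 5*(⅕) = 1)
f(v, I) = 4 - v (f(v, I) = (3 - v) - 1*(-1) = (3 - v) + 1 = 4 - v)
(64 + f(G(4, -3), c))² = (64 + (4 - (2 + 4)))² = (64 + (4 - 1*6))² = (64 + (4 - 6))² = (64 - 2)² = 62² = 3844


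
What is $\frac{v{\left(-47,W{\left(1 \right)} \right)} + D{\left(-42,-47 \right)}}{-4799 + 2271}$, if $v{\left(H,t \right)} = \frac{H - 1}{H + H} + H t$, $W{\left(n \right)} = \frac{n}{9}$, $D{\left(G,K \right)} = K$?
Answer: $\frac{10937}{534672} \approx 0.020456$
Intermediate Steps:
$W{\left(n \right)} = \frac{n}{9}$ ($W{\left(n \right)} = n \frac{1}{9} = \frac{n}{9}$)
$v{\left(H,t \right)} = H t + \frac{-1 + H}{2 H}$ ($v{\left(H,t \right)} = \frac{-1 + H}{2 H} + H t = H t + \frac{-1 + H}{2 H}$)
$\frac{v{\left(-47,W{\left(1 \right)} \right)} + D{\left(-42,-47 \right)}}{-4799 + 2271} = \frac{\left(\frac{1}{2} - \frac{1}{2 \left(-47\right)} - 47 \cdot \frac{1}{9} \cdot 1\right) - 47}{-4799 + 2271} = \frac{\left(\frac{1}{2} - - \frac{1}{94} - \frac{47}{9}\right) - 47}{-2528} = \left(\left(\frac{1}{2} + \frac{1}{94} - \frac{47}{9}\right) - 47\right) \left(- \frac{1}{2528}\right) = \left(- \frac{1993}{423} - 47\right) \left(- \frac{1}{2528}\right) = \left(- \frac{21874}{423}\right) \left(- \frac{1}{2528}\right) = \frac{10937}{534672}$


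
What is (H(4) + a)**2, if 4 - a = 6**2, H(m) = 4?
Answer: 784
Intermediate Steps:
a = -32 (a = 4 - 1*6**2 = 4 - 1*36 = 4 - 36 = -32)
(H(4) + a)**2 = (4 - 32)**2 = (-28)**2 = 784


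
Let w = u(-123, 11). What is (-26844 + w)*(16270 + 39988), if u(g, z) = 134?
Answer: -1502651180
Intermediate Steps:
w = 134
(-26844 + w)*(16270 + 39988) = (-26844 + 134)*(16270 + 39988) = -26710*56258 = -1502651180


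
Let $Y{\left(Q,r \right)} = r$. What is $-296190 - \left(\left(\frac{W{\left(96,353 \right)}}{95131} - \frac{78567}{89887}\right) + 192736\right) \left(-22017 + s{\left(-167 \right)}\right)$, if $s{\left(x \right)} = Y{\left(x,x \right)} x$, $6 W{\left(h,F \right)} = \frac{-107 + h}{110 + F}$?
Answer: $- \frac{13445648627678182664438}{11877394833633} \approx -1.132 \cdot 10^{9}$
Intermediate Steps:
$W{\left(h,F \right)} = \frac{-107 + h}{6 \left(110 + F\right)}$ ($W{\left(h,F \right)} = \frac{\left(-107 + h\right) \frac{1}{110 + F}}{6} = \frac{\frac{1}{110 + F} \left(-107 + h\right)}{6} = \frac{-107 + h}{6 \left(110 + F\right)}$)
$s{\left(x \right)} = x^{2}$ ($s{\left(x \right)} = x x = x^{2}$)
$-296190 - \left(\left(\frac{W{\left(96,353 \right)}}{95131} - \frac{78567}{89887}\right) + 192736\right) \left(-22017 + s{\left(-167 \right)}\right) = -296190 - \left(\left(\frac{\frac{1}{6} \frac{1}{110 + 353} \left(-107 + 96\right)}{95131} - \frac{78567}{89887}\right) + 192736\right) \left(-22017 + \left(-167\right)^{2}\right) = -296190 - \left(\left(\frac{1}{6} \cdot \frac{1}{463} \left(-11\right) \frac{1}{95131} - \frac{78567}{89887}\right) + 192736\right) \left(-22017 + 27889\right) = -296190 - \left(\left(\frac{1}{6} \cdot \frac{1}{463} \left(-11\right) \frac{1}{95131} - \frac{78567}{89887}\right) + 192736\right) 5872 = -296190 - \left(\left(\left(- \frac{11}{2778}\right) \frac{1}{95131} - \frac{78567}{89887}\right) + 192736\right) 5872 = -296190 - \left(\left(- \frac{11}{264273918} - \frac{78567}{89887}\right) + 192736\right) 5872 = -296190 - \left(- \frac{20763209904263}{23754789667266} + 192736\right) 5872 = -296190 - \frac{4578382378100275513}{23754789667266} \cdot 5872 = -296190 - \frac{13442130662102408906168}{11877394833633} = - \frac{13445648627678182664438}{11877394833633}$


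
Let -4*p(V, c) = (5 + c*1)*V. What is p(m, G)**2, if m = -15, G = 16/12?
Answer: 9025/16 ≈ 564.06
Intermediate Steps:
G = 4/3 (G = 16*(1/12) = 4/3 ≈ 1.3333)
p(V, c) = -V*(5 + c)/4 (p(V, c) = -(5 + c*1)*V/4 = -(5 + c)*V/4 = -V*(5 + c)/4)
p(m, G)**2 = (-1/4*(-15)*(5 + 4/3))**2 = (-1/4*(-15)*19/3)**2 = (95/4)**2 = 9025/16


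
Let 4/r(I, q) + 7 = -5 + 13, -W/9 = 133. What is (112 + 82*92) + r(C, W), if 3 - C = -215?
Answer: 7660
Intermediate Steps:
C = 218 (C = 3 - 1*(-215) = 3 + 215 = 218)
W = -1197 (W = -9*133 = -1197)
r(I, q) = 4 (r(I, q) = 4/(-7 + (-5 + 13)) = 4/(-7 + 8) = 4/1 = 4*1 = 4)
(112 + 82*92) + r(C, W) = (112 + 82*92) + 4 = (112 + 7544) + 4 = 7656 + 4 = 7660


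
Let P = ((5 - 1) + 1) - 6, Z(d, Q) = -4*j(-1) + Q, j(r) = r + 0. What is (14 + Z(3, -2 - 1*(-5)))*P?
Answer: -21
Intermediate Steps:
j(r) = r
Z(d, Q) = 4 + Q (Z(d, Q) = -4*(-1) + Q = 4 + Q)
P = -1 (P = (4 + 1) - 6 = 5 - 6 = -1)
(14 + Z(3, -2 - 1*(-5)))*P = (14 + (4 + (-2 - 1*(-5))))*(-1) = (14 + (4 + (-2 + 5)))*(-1) = (14 + (4 + 3))*(-1) = (14 + 7)*(-1) = 21*(-1) = -21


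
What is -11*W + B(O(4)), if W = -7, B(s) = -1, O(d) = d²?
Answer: 76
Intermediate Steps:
-11*W + B(O(4)) = -11*(-7) - 1 = 77 - 1 = 76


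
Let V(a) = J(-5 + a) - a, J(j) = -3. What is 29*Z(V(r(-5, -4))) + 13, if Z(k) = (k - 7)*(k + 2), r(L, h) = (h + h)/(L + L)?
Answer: 14419/25 ≈ 576.76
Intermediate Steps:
r(L, h) = h/L (r(L, h) = (2*h)/((2*L)) = (2*h)*(1/(2*L)) = h/L)
V(a) = -3 - a
Z(k) = (-7 + k)*(2 + k)
29*Z(V(r(-5, -4))) + 13 = 29*(-14 + (-3 - (-4)/(-5))**2 - 5*(-3 - (-4)/(-5))) + 13 = 29*(-14 + (-3 - (-4)*(-1)/5)**2 - 5*(-3 - (-4)*(-1)/5)) + 13 = 29*(-14 + (-3 - 1*4/5)**2 - 5*(-3 - 1*4/5)) + 13 = 29*(-14 + (-3 - 4/5)**2 - 5*(-3 - 4/5)) + 13 = 29*(-14 + (-19/5)**2 - 5*(-19/5)) + 13 = 29*(-14 + 361/25 + 19) + 13 = 29*(486/25) + 13 = 14094/25 + 13 = 14419/25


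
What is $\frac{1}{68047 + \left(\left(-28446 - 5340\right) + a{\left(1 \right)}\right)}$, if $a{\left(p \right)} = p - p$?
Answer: $\frac{1}{34261} \approx 2.9188 \cdot 10^{-5}$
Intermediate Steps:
$a{\left(p \right)} = 0$
$\frac{1}{68047 + \left(\left(-28446 - 5340\right) + a{\left(1 \right)}\right)} = \frac{1}{68047 + \left(\left(-28446 - 5340\right) + 0\right)} = \frac{1}{68047 + \left(-33786 + 0\right)} = \frac{1}{68047 - 33786} = \frac{1}{34261}$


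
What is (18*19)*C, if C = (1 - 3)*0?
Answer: 0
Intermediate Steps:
C = 0 (C = -2*0 = 0)
(18*19)*C = (18*19)*0 = 342*0 = 0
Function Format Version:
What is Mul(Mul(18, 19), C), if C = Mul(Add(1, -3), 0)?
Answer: 0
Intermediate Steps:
C = 0 (C = Mul(-2, 0) = 0)
Mul(Mul(18, 19), C) = Mul(Mul(18, 19), 0) = Mul(342, 0) = 0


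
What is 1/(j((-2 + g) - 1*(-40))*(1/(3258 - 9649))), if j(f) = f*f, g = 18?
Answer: -913/448 ≈ -2.0379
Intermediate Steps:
j(f) = f**2
1/(j((-2 + g) - 1*(-40))*(1/(3258 - 9649))) = 1/((((-2 + 18) - 1*(-40))**2)*(1/(3258 - 9649))) = 1/(((16 + 40)**2)*(1/(-6391))) = 1/((56**2)*(-1/6391)) = -6391/3136 = (1/3136)*(-6391) = -913/448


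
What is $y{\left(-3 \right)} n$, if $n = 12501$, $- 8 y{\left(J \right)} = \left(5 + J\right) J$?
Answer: $\frac{37503}{4} \approx 9375.8$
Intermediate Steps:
$y{\left(J \right)} = - \frac{J \left(5 + J\right)}{8}$ ($y{\left(J \right)} = - \frac{\left(5 + J\right) J}{8} = - \frac{J \left(5 + J\right)}{8}$)
$y{\left(-3 \right)} n = \left(- \frac{1}{8}\right) \left(-3\right) \left(5 - 3\right) 12501 = \left(- \frac{1}{8}\right) \left(-3\right) 2 \cdot 12501 = \frac{3}{4} \cdot 12501 = \frac{37503}{4}$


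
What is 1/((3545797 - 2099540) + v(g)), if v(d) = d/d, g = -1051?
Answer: 1/1446258 ≈ 6.9144e-7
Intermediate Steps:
v(d) = 1
1/((3545797 - 2099540) + v(g)) = 1/((3545797 - 2099540) + 1) = 1/(1446257 + 1) = 1/1446258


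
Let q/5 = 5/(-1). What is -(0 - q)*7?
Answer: -175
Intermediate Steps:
q = -25 (q = 5*(5/(-1)) = 5*(5*(-1)) = 5*(-5) = -25)
-(0 - q)*7 = -(0 - 1*(-25))*7 = -(0 + 25)*7 = -1*25*7 = -25*7 = -175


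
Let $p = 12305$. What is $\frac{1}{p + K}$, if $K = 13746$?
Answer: $\frac{1}{26051} \approx 3.8386 \cdot 10^{-5}$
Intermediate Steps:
$\frac{1}{p + K} = \frac{1}{12305 + 13746} = \frac{1}{26051}$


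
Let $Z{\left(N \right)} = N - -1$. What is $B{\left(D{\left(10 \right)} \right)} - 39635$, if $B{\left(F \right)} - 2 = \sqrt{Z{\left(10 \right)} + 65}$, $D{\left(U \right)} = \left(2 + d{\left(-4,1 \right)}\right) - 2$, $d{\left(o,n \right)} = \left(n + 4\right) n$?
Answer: $-39633 + 2 \sqrt{19} \approx -39624.0$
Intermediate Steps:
$Z{\left(N \right)} = 1 + N$ ($Z{\left(N \right)} = N + 1 = 1 + N$)
$d{\left(o,n \right)} = n \left(4 + n\right)$ ($d{\left(o,n \right)} = \left(4 + n\right) n = n \left(4 + n\right)$)
$D{\left(U \right)} = 5$ ($D{\left(U \right)} = \left(2 + 1 \left(4 + 1\right)\right) - 2 = \left(2 + 1 \cdot 5\right) - 2 = \left(2 + 5\right) - 2 = 7 - 2 = 5$)
$B{\left(F \right)} = 2 + 2 \sqrt{19}$ ($B{\left(F \right)} = 2 + \sqrt{\left(1 + 10\right) + 65} = 2 + \sqrt{11 + 65} = 2 + \sqrt{76} = 2 + 2 \sqrt{19}$)
$B{\left(D{\left(10 \right)} \right)} - 39635 = \left(2 + 2 \sqrt{19}\right) - 39635 = -39633 + 2 \sqrt{19}$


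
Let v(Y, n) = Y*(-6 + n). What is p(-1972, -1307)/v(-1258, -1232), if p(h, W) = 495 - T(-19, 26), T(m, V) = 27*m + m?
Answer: 1027/1557404 ≈ 0.00065943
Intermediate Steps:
T(m, V) = 28*m
p(h, W) = 1027 (p(h, W) = 495 - 28*(-19) = 495 - 1*(-532) = 495 + 532 = 1027)
p(-1972, -1307)/v(-1258, -1232) = 1027/((-1258*(-6 - 1232))) = 1027/((-1258*(-1238))) = 1027/1557404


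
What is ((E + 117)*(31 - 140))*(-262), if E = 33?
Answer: 4283700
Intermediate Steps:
((E + 117)*(31 - 140))*(-262) = ((33 + 117)*(31 - 140))*(-262) = (150*(-109))*(-262) = -16350*(-262) = 4283700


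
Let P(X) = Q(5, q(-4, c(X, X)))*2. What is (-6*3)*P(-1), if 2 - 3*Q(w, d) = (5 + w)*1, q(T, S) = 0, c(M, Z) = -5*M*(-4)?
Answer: 96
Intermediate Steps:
c(M, Z) = 20*M
Q(w, d) = -1 - w/3 (Q(w, d) = ⅔ - (5 + w)/3 = ⅔ + (-5/3 - w/3) = -1 - w/3)
P(X) = -16/3 (P(X) = (-1 - ⅓*5)*2 = (-1 - 5/3)*2 = -8/3*2 = -16/3)
(-6*3)*P(-1) = -6*3*(-16/3) = -18*(-16/3) = 96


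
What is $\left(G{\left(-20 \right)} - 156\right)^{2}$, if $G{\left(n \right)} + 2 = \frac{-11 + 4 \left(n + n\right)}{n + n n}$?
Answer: $\frac{10042561}{400} \approx 25106.0$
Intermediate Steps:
$G{\left(n \right)} = -2 + \frac{-11 + 8 n}{n + n^{2}}$ ($G{\left(n \right)} = -2 + \frac{-11 + 4 \left(n + n\right)}{n + n n} = -2 + \frac{-11 + 4 \cdot 2 n}{n + n^{2}} = -2 + \frac{-11 + 8 n}{n + n^{2}}$)
$\left(G{\left(-20 \right)} - 156\right)^{2} = \left(\frac{-11 - 2 \left(-20\right)^{2} + 6 \left(-20\right)}{\left(-20\right) \left(1 - 20\right)} - 156\right)^{2} = \left(- \frac{-11 - 800 - 120}{20 \left(-19\right)} - 156\right)^{2} = \left(\left(- \frac{1}{20}\right) \left(- \frac{1}{19}\right) \left(-11 - 800 - 120\right) - 156\right)^{2} = \left(\left(- \frac{1}{20}\right) \left(- \frac{1}{19}\right) \left(-931\right) - 156\right)^{2} = \left(- \frac{49}{20} - 156\right)^{2} = \left(- \frac{3169}{20}\right)^{2} = \frac{10042561}{400}$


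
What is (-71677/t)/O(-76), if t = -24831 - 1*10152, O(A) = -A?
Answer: 71677/2658708 ≈ 0.026959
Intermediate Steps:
t = -34983 (t = -24831 - 10152 = -34983)
(-71677/t)/O(-76) = (-71677/(-34983))/((-1*(-76))) = -71677*(-1/34983)/76 = (71677/34983)*(1/76) = 71677/2658708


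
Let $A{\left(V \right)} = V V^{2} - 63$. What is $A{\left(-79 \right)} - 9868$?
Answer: $-502970$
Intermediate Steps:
$A{\left(V \right)} = -63 + V^{3}$ ($A{\left(V \right)} = V^{3} - 63 = -63 + V^{3}$)
$A{\left(-79 \right)} - 9868 = \left(-63 + \left(-79\right)^{3}\right) - 9868 = \left(-63 - 493039\right) - 9868 = -493102 - 9868 = -502970$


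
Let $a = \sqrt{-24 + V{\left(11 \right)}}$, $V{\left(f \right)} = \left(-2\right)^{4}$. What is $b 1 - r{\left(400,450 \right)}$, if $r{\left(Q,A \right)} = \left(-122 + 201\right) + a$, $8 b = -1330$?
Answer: $- \frac{981}{4} - 2 i \sqrt{2} \approx -245.25 - 2.8284 i$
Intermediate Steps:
$b = - \frac{665}{4}$ ($b = \frac{1}{8} \left(-1330\right) = - \frac{665}{4} \approx -166.25$)
$V{\left(f \right)} = 16$
$a = 2 i \sqrt{2}$ ($a = \sqrt{-24 + 16} = \sqrt{-8} = 2 i \sqrt{2} \approx 2.8284 i$)
$r{\left(Q,A \right)} = 79 + 2 i \sqrt{2}$ ($r{\left(Q,A \right)} = \left(-122 + 201\right) + 2 i \sqrt{2} = 79 + 2 i \sqrt{2}$)
$b 1 - r{\left(400,450 \right)} = \left(- \frac{665}{4}\right) 1 - \left(79 + 2 i \sqrt{2}\right) = - \frac{665}{4} - \left(79 + 2 i \sqrt{2}\right) = - \frac{981}{4} - 2 i \sqrt{2}$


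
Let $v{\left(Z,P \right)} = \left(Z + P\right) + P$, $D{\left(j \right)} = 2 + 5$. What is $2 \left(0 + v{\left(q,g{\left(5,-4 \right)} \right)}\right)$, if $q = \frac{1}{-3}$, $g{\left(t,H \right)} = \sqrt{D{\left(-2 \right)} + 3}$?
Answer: $- \frac{2}{3} + 4 \sqrt{10} \approx 11.982$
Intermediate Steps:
$D{\left(j \right)} = 7$
$g{\left(t,H \right)} = \sqrt{10}$ ($g{\left(t,H \right)} = \sqrt{7 + 3} = \sqrt{10}$)
$q = - \frac{1}{3} \approx -0.33333$
$v{\left(Z,P \right)} = Z + 2 P$ ($v{\left(Z,P \right)} = \left(P + Z\right) + P = Z + 2 P$)
$2 \left(0 + v{\left(q,g{\left(5,-4 \right)} \right)}\right) = 2 \left(0 - \left(\frac{1}{3} - 2 \sqrt{10}\right)\right) = 2 \left(- \frac{1}{3} + 2 \sqrt{10}\right) = - \frac{2}{3} + 4 \sqrt{10}$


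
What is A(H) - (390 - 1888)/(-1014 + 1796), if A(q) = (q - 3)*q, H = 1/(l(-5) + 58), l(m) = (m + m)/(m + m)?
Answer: 2538453/1361071 ≈ 1.8650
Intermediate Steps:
l(m) = 1 (l(m) = (2*m)/((2*m)) = (2*m)*(1/(2*m)) = 1)
H = 1/59 (H = 1/(1 + 58) = 1/59 ≈ 0.016949)
A(q) = q*(-3 + q) (A(q) = (-3 + q)*q = q*(-3 + q))
A(H) - (390 - 1888)/(-1014 + 1796) = (-3 + 1/59)/59 - (390 - 1888)/(-1014 + 1796) = (1/59)*(-176/59) - (-1498)/782 = -176/3481 - (-1498)/782 = -176/3481 - 1*(-749/391) = -176/3481 + 749/391 = 2538453/1361071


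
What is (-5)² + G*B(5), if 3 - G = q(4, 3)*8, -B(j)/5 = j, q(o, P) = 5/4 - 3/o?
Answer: 50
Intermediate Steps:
q(o, P) = 5/4 - 3/o (q(o, P) = 5*(¼) - 3/o = 5/4 - 3/o)
B(j) = -5*j
G = -1 (G = 3 - (5/4 - 3/4)*8 = 3 - (5/4 - 3*¼)*8 = 3 - (5/4 - ¾)*8 = 3 - 8/2 = 3 - 1*4 = 3 - 4 = -1)
(-5)² + G*B(5) = (-5)² - (-5)*5 = 25 - 1*(-25) = 25 + 25 = 50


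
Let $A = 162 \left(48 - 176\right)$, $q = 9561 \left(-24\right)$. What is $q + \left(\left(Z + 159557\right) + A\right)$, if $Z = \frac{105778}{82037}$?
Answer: $- \frac{7435974013}{82037} \approx -90642.0$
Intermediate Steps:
$q = -229464$
$Z = \frac{105778}{82037}$ ($Z = 105778 \cdot \frac{1}{82037} = \frac{105778}{82037} \approx 1.2894$)
$A = -20736$ ($A = 162 \left(-128\right) = -20736$)
$q + \left(\left(Z + 159557\right) + A\right) = -229464 + \left(\left(\frac{105778}{82037} + 159557\right) - 20736\right) = -229464 + \left(\frac{13089683387}{82037} - 20736\right) = -229464 + \frac{11388564155}{82037} = - \frac{7435974013}{82037}$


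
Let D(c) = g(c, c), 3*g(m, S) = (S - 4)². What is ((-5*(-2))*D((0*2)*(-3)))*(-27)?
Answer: -1440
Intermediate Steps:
g(m, S) = (-4 + S)²/3 (g(m, S) = (S - 4)²/3 = (-4 + S)²/3)
D(c) = (-4 + c)²/3
((-5*(-2))*D((0*2)*(-3)))*(-27) = ((-5*(-2))*((-4 + (0*2)*(-3))²/3))*(-27) = (10*((-4 + 0*(-3))²/3))*(-27) = (10*((-4 + 0)²/3))*(-27) = (10*((⅓)*(-4)²))*(-27) = (10*((⅓)*16))*(-27) = (10*(16/3))*(-27) = (160/3)*(-27) = -1440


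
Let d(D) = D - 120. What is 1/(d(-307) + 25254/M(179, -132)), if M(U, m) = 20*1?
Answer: 10/8357 ≈ 0.0011966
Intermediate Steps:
M(U, m) = 20
d(D) = -120 + D
1/(d(-307) + 25254/M(179, -132)) = 1/((-120 - 307) + 25254/20) = 1/(-427 + 25254*(1/20)) = 1/(-427 + 12627/10) = 1/(8357/10) = 10/8357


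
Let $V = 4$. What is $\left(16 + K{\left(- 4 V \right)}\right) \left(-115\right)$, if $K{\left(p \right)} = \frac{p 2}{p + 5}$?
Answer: $- \frac{23920}{11} \approx -2174.5$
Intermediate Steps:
$K{\left(p \right)} = \frac{2 p}{5 + p}$
$\left(16 + K{\left(- 4 V \right)}\right) \left(-115\right) = \left(16 + \frac{2 \left(\left(-4\right) 4\right)}{5 - 16}\right) \left(-115\right) = \left(16 + 2 \left(-16\right) \frac{1}{5 - 16}\right) \left(-115\right) = \left(16 + 2 \left(-16\right) \frac{1}{-11}\right) \left(-115\right) = \left(16 + 2 \left(-16\right) \left(- \frac{1}{11}\right)\right) \left(-115\right) = \left(16 + \frac{32}{11}\right) \left(-115\right) = \frac{208}{11} \left(-115\right) = - \frac{23920}{11}$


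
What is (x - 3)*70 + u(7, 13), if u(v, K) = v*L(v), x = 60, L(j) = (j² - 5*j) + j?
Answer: 4137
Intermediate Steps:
L(j) = j² - 4*j
u(v, K) = v²*(-4 + v) (u(v, K) = v*(v*(-4 + v)) = v²*(-4 + v))
(x - 3)*70 + u(7, 13) = (60 - 3)*70 + 7²*(-4 + 7) = 57*70 + 49*3 = 3990 + 147 = 4137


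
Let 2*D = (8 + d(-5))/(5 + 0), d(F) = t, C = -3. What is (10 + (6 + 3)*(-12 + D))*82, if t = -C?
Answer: -36121/5 ≈ -7224.2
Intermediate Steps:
t = 3 (t = -1*(-3) = 3)
d(F) = 3
D = 11/10 (D = ((8 + 3)/(5 + 0))/2 = (11/5)/2 = (11*(1/5))/2 = (1/2)*(11/5) = 11/10 ≈ 1.1000)
(10 + (6 + 3)*(-12 + D))*82 = (10 + (6 + 3)*(-12 + 11/10))*82 = (10 + 9*(-109/10))*82 = (10 - 981/10)*82 = -881/10*82 = -36121/5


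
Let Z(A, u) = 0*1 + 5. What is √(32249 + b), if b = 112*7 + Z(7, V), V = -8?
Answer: √33038 ≈ 181.76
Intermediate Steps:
Z(A, u) = 5 (Z(A, u) = 0 + 5 = 5)
b = 789 (b = 112*7 + 5 = 784 + 5 = 789)
√(32249 + b) = √(32249 + 789) = √33038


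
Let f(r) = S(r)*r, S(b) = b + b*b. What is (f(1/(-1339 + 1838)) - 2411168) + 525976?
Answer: -234237931902308/124251499 ≈ -1.8852e+6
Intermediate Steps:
S(b) = b + b**2
f(r) = r**2*(1 + r) (f(r) = (r*(1 + r))*r = r**2*(1 + r))
(f(1/(-1339 + 1838)) - 2411168) + 525976 = ((1/(-1339 + 1838))**2*(1 + 1/(-1339 + 1838)) - 2411168) + 525976 = ((1/499)**2*(1 + 1/499) - 2411168) + 525976 = ((1/249001)*(500/499) - 2411168) + 525976 = (500/124251499 - 2411168) + 525976 = -299591238340332/124251499 + 525976 = -234237931902308/124251499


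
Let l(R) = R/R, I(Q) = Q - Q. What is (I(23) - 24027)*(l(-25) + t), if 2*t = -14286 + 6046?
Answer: 98967213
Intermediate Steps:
I(Q) = 0
l(R) = 1
t = -4120 (t = (-14286 + 6046)/2 = (½)*(-8240) = -4120)
(I(23) - 24027)*(l(-25) + t) = (0 - 24027)*(1 - 4120) = -24027*(-4119) = 98967213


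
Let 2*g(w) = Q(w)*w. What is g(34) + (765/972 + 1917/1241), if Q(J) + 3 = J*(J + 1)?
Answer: 2704863533/134028 ≈ 20181.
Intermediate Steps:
Q(J) = -3 + J*(1 + J) (Q(J) = -3 + J*(J + 1) = -3 + J*(1 + J))
g(w) = w*(-3 + w + w**2)/2 (g(w) = ((-3 + w + w**2)*w)/2 = (w*(-3 + w + w**2))/2 = w*(-3 + w + w**2)/2)
g(34) + (765/972 + 1917/1241) = (1/2)*34*(-3 + 34 + 34**2) + (765/972 + 1917/1241) = (1/2)*34*(-3 + 34 + 1156) + (765*(1/972) + 1917*(1/1241)) = (1/2)*34*1187 + (85/108 + 1917/1241) = 20179 + 312521/134028 = 2704863533/134028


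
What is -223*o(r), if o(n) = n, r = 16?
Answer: -3568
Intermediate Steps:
-223*o(r) = -223*16 = -3568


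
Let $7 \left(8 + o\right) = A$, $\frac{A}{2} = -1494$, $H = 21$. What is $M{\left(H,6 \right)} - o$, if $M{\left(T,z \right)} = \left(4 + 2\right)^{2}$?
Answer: $\frac{3296}{7} \approx 470.86$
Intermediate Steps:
$M{\left(T,z \right)} = 36$ ($M{\left(T,z \right)} = 6^{2} = 36$)
$A = -2988$ ($A = 2 \left(-1494\right) = -2988$)
$o = - \frac{3044}{7}$ ($o = -8 + \frac{1}{7} \left(-2988\right) = -8 - \frac{2988}{7} = - \frac{3044}{7} \approx -434.86$)
$M{\left(H,6 \right)} - o = 36 - - \frac{3044}{7} = 36 + \frac{3044}{7} = \frac{3296}{7}$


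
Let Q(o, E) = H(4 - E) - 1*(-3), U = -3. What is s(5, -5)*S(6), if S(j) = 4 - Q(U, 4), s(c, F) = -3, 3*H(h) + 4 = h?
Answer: -7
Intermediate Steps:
H(h) = -4/3 + h/3
Q(o, E) = 3 - E/3 (Q(o, E) = (-4/3 + (4 - E)/3) - 1*(-3) = (-4/3 + (4/3 - E/3)) + 3 = -E/3 + 3 = 3 - E/3)
S(j) = 7/3 (S(j) = 4 - (3 - ⅓*4) = 4 - (3 - 4/3) = 4 - 1*5/3 = 4 - 5/3 = 7/3)
s(5, -5)*S(6) = -3*7/3 = -7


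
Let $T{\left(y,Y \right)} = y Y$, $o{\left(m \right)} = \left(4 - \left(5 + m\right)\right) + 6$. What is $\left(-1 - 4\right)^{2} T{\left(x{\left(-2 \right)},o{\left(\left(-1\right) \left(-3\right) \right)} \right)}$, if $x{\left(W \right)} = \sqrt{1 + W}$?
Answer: $50 i \approx 50.0 i$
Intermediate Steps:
$o{\left(m \right)} = 5 - m$ ($o{\left(m \right)} = \left(-1 - m\right) + 6 = 5 - m$)
$T{\left(y,Y \right)} = Y y$
$\left(-1 - 4\right)^{2} T{\left(x{\left(-2 \right)},o{\left(\left(-1\right) \left(-3\right) \right)} \right)} = \left(-1 - 4\right)^{2} \left(5 - \left(-1\right) \left(-3\right)\right) \sqrt{1 - 2} = \left(-5\right)^{2} \left(5 - 3\right) \sqrt{-1} = 25 \left(5 - 3\right) i = 25 \cdot 2 i = 50 i$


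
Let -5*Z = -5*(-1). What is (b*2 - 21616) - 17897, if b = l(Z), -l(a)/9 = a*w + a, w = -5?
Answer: -39585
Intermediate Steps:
Z = -1 (Z = -(-1)*(-1) = -⅕*5 = -1)
l(a) = 36*a (l(a) = -9*(a*(-5) + a) = -9*(-5*a + a) = -(-36)*a = 36*a)
b = -36 (b = 36*(-1) = -36)
(b*2 - 21616) - 17897 = (-36*2 - 21616) - 17897 = (-72 - 21616) - 17897 = -21688 - 17897 = -39585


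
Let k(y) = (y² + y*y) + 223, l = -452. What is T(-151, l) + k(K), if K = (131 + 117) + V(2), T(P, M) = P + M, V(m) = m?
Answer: 124620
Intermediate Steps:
T(P, M) = M + P
K = 250 (K = (131 + 117) + 2 = 248 + 2 = 250)
k(y) = 223 + 2*y² (k(y) = (y² + y²) + 223 = 2*y² + 223 = 223 + 2*y²)
T(-151, l) + k(K) = (-452 - 151) + (223 + 2*250²) = -603 + (223 + 2*62500) = -603 + (223 + 125000) = -603 + 125223 = 124620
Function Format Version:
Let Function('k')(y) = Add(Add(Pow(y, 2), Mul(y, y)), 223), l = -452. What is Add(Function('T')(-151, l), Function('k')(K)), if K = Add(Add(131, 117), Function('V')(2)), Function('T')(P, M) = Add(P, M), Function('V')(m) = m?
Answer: 124620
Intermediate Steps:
Function('T')(P, M) = Add(M, P)
K = 250 (K = Add(Add(131, 117), 2) = Add(248, 2) = 250)
Function('k')(y) = Add(223, Mul(2, Pow(y, 2))) (Function('k')(y) = Add(Add(Pow(y, 2), Pow(y, 2)), 223) = Add(Mul(2, Pow(y, 2)), 223) = Add(223, Mul(2, Pow(y, 2))))
Add(Function('T')(-151, l), Function('k')(K)) = Add(Add(-452, -151), Add(223, Mul(2, Pow(250, 2)))) = Add(-603, Add(223, Mul(2, 62500))) = Add(-603, Add(223, 125000)) = Add(-603, 125223) = 124620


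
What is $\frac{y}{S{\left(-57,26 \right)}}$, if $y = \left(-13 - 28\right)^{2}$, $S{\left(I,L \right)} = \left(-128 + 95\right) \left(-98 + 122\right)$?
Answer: $- \frac{1681}{792} \approx -2.1225$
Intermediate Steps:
$S{\left(I,L \right)} = -792$ ($S{\left(I,L \right)} = \left(-33\right) 24 = -792$)
$y = 1681$ ($y = \left(-41\right)^{2} = 1681$)
$\frac{y}{S{\left(-57,26 \right)}} = \frac{1681}{-792} = 1681 \left(- \frac{1}{792}\right) = - \frac{1681}{792}$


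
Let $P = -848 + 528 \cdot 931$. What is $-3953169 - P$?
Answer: $-4443889$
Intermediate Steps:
$P = 490720$ ($P = -848 + 491568 = 490720$)
$-3953169 - P = -3953169 - 490720 = -4443889$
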